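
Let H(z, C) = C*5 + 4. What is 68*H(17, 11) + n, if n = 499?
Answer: 4511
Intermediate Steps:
H(z, C) = 4 + 5*C (H(z, C) = 5*C + 4 = 4 + 5*C)
68*H(17, 11) + n = 68*(4 + 5*11) + 499 = 68*(4 + 55) + 499 = 68*59 + 499 = 4012 + 499 = 4511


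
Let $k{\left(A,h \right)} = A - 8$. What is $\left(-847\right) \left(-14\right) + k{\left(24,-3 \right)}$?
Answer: $11874$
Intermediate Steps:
$k{\left(A,h \right)} = -8 + A$
$\left(-847\right) \left(-14\right) + k{\left(24,-3 \right)} = \left(-847\right) \left(-14\right) + \left(-8 + 24\right) = 11858 + 16 = 11874$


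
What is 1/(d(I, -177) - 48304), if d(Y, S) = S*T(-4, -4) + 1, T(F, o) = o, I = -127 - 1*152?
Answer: -1/47595 ≈ -2.1011e-5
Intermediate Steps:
I = -279 (I = -127 - 152 = -279)
d(Y, S) = 1 - 4*S (d(Y, S) = S*(-4) + 1 = -4*S + 1 = 1 - 4*S)
1/(d(I, -177) - 48304) = 1/((1 - 4*(-177)) - 48304) = 1/((1 + 708) - 48304) = 1/(709 - 48304) = 1/(-47595) = -1/47595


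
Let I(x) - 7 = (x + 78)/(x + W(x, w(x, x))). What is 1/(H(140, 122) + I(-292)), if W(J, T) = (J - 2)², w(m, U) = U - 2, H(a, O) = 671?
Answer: 43072/29202709 ≈ 0.0014749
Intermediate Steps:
w(m, U) = -2 + U
W(J, T) = (-2 + J)²
I(x) = 7 + (78 + x)/(x + (-2 + x)²) (I(x) = 7 + (x + 78)/(x + (-2 + x)²) = 7 + (78 + x)/(x + (-2 + x)²))
1/(H(140, 122) + I(-292)) = 1/(671 + (78 + 7*(-2 - 292)² + 8*(-292))/(-292 + (-2 - 292)²)) = 1/(671 + (78 + 7*(-294)² - 2336)/(-292 + (-294)²)) = 1/(671 + (78 + 7*86436 - 2336)/(-292 + 86436)) = 1/(671 + (78 + 605052 - 2336)/86144) = 1/(671 + (1/86144)*602794) = 1/(671 + 301397/43072) = 1/(29202709/43072) = 43072/29202709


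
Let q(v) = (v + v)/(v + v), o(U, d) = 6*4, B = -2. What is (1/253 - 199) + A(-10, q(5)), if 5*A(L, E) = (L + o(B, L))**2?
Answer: -202142/1265 ≈ -159.80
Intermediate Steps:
o(U, d) = 24
q(v) = 1 (q(v) = (2*v)/((2*v)) = (2*v)*(1/(2*v)) = 1)
A(L, E) = (24 + L)**2/5 (A(L, E) = (L + 24)**2/5 = (24 + L)**2/5)
(1/253 - 199) + A(-10, q(5)) = (1/253 - 199) + (24 - 10)**2/5 = (1/253 - 199) + (1/5)*14**2 = -50346/253 + (1/5)*196 = -50346/253 + 196/5 = -202142/1265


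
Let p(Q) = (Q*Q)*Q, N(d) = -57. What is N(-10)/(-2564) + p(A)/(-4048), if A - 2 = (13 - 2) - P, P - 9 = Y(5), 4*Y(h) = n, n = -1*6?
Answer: -35609/1887104 ≈ -0.018870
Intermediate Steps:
n = -6
Y(h) = -3/2 (Y(h) = (1/4)*(-6) = -3/2)
P = 15/2 (P = 9 - 3/2 = 15/2 ≈ 7.5000)
A = 11/2 (A = 2 + ((13 - 2) - 1*15/2) = 2 + (11 - 15/2) = 2 + 7/2 = 11/2 ≈ 5.5000)
p(Q) = Q**3 (p(Q) = Q**2*Q = Q**3)
N(-10)/(-2564) + p(A)/(-4048) = -57/(-2564) + (11/2)**3/(-4048) = -57*(-1/2564) + (1331/8)*(-1/4048) = 57/2564 - 121/2944 = -35609/1887104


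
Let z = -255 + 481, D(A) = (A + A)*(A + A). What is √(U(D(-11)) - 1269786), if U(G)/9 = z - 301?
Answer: I*√1270461 ≈ 1127.1*I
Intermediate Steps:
D(A) = 4*A² (D(A) = (2*A)*(2*A) = 4*A²)
z = 226
U(G) = -675 (U(G) = 9*(226 - 301) = 9*(-75) = -675)
√(U(D(-11)) - 1269786) = √(-675 - 1269786) = √(-1270461) = I*√1270461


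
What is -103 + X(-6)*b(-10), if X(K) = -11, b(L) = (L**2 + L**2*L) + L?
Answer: 9907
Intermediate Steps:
b(L) = L + L**2 + L**3 (b(L) = (L**2 + L**3) + L = L + L**2 + L**3)
-103 + X(-6)*b(-10) = -103 - (-110)*(1 - 10 + (-10)**2) = -103 - (-110)*(1 - 10 + 100) = -103 - (-110)*91 = -103 - 11*(-910) = -103 + 10010 = 9907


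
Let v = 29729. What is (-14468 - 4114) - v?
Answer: -48311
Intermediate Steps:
(-14468 - 4114) - v = (-14468 - 4114) - 1*29729 = -18582 - 29729 = -48311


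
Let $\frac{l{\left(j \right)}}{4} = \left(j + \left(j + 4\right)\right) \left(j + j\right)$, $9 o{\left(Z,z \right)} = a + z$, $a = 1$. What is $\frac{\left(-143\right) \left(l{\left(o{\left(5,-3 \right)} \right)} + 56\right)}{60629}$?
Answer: $- \frac{575432}{4910949} \approx -0.11717$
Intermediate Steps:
$o{\left(Z,z \right)} = \frac{1}{9} + \frac{z}{9}$ ($o{\left(Z,z \right)} = \frac{1 + z}{9} = \frac{1}{9} + \frac{z}{9}$)
$l{\left(j \right)} = 8 j \left(4 + 2 j\right)$ ($l{\left(j \right)} = 4 \left(j + \left(j + 4\right)\right) \left(j + j\right) = 4 \left(j + \left(4 + j\right)\right) 2 j = 4 \left(4 + 2 j\right) 2 j = 4 \cdot 2 j \left(4 + 2 j\right) = 8 j \left(4 + 2 j\right)$)
$\frac{\left(-143\right) \left(l{\left(o{\left(5,-3 \right)} \right)} + 56\right)}{60629} = \frac{\left(-143\right) \left(16 \left(\frac{1}{9} + \frac{1}{9} \left(-3\right)\right) \left(2 + \left(\frac{1}{9} + \frac{1}{9} \left(-3\right)\right)\right) + 56\right)}{60629} = - 143 \left(16 \left(\frac{1}{9} - \frac{1}{3}\right) \left(2 + \left(\frac{1}{9} - \frac{1}{3}\right)\right) + 56\right) \frac{1}{60629} = - 143 \left(16 \left(- \frac{2}{9}\right) \left(2 - \frac{2}{9}\right) + 56\right) \frac{1}{60629} = - 143 \left(16 \left(- \frac{2}{9}\right) \frac{16}{9} + 56\right) \frac{1}{60629} = - 143 \left(- \frac{512}{81} + 56\right) \frac{1}{60629} = \left(-143\right) \frac{4024}{81} \cdot \frac{1}{60629} = \left(- \frac{575432}{81}\right) \frac{1}{60629} = - \frac{575432}{4910949}$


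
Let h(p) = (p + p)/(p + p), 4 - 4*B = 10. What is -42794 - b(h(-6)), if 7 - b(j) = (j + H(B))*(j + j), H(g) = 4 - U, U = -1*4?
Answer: -42783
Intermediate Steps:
B = -3/2 (B = 1 - 1/4*10 = 1 - 5/2 = -3/2 ≈ -1.5000)
U = -4
h(p) = 1 (h(p) = (2*p)/((2*p)) = (2*p)*(1/(2*p)) = 1)
H(g) = 8 (H(g) = 4 - 1*(-4) = 4 + 4 = 8)
b(j) = 7 - 2*j*(8 + j) (b(j) = 7 - (j + 8)*(j + j) = 7 - (8 + j)*2*j = 7 - 2*j*(8 + j))
-42794 - b(h(-6)) = -42794 - (7 - 16*1 - 2*1**2) = -42794 - (7 - 16 - 2*1) = -42794 - (7 - 16 - 2) = -42794 - 1*(-11) = -42794 + 11 = -42783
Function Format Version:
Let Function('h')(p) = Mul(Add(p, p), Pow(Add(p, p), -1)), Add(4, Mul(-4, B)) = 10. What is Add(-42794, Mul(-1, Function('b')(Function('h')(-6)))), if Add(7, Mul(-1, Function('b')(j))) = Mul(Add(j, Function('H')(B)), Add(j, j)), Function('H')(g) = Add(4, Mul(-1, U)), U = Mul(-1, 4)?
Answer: -42783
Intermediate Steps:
B = Rational(-3, 2) (B = Add(1, Mul(Rational(-1, 4), 10)) = Add(1, Rational(-5, 2)) = Rational(-3, 2) ≈ -1.5000)
U = -4
Function('h')(p) = 1 (Function('h')(p) = Mul(Mul(2, p), Pow(Mul(2, p), -1)) = Mul(Mul(2, p), Mul(Rational(1, 2), Pow(p, -1))) = 1)
Function('H')(g) = 8 (Function('H')(g) = Add(4, Mul(-1, -4)) = Add(4, 4) = 8)
Function('b')(j) = Add(7, Mul(-2, j, Add(8, j))) (Function('b')(j) = Add(7, Mul(-1, Mul(Add(j, 8), Add(j, j)))) = Add(7, Mul(-1, Mul(Add(8, j), Mul(2, j)))) = Add(7, Mul(-1, Mul(2, j, Add(8, j)))) = Add(7, Mul(-2, j, Add(8, j))))
Add(-42794, Mul(-1, Function('b')(Function('h')(-6)))) = Add(-42794, Mul(-1, Add(7, Mul(-16, 1), Mul(-2, Pow(1, 2))))) = Add(-42794, Mul(-1, Add(7, -16, Mul(-2, 1)))) = Add(-42794, Mul(-1, Add(7, -16, -2))) = Add(-42794, Mul(-1, -11)) = Add(-42794, 11) = -42783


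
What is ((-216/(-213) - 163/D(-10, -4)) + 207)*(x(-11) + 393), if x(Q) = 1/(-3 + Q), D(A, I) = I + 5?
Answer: 8790598/497 ≈ 17687.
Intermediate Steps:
D(A, I) = 5 + I
((-216/(-213) - 163/D(-10, -4)) + 207)*(x(-11) + 393) = ((-216/(-213) - 163/(5 - 4)) + 207)*(1/(-3 - 11) + 393) = ((-216*(-1/213) - 163/1) + 207)*(1/(-14) + 393) = ((72/71 - 163*1) + 207)*(-1/14 + 393) = ((72/71 - 163) + 207)*(5501/14) = (-11501/71 + 207)*(5501/14) = (3196/71)*(5501/14) = 8790598/497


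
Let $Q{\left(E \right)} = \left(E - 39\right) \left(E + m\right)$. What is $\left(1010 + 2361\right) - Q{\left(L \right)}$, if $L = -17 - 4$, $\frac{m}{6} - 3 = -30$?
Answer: $-7609$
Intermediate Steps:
$m = -162$ ($m = 18 + 6 \left(-30\right) = 18 - 180 = -162$)
$L = -21$
$Q{\left(E \right)} = \left(-162 + E\right) \left(-39 + E\right)$ ($Q{\left(E \right)} = \left(E - 39\right) \left(E - 162\right) = \left(-39 + E\right) \left(-162 + E\right) = \left(-162 + E\right) \left(-39 + E\right)$)
$\left(1010 + 2361\right) - Q{\left(L \right)} = \left(1010 + 2361\right) - \left(6318 + \left(-21\right)^{2} - -4221\right) = 3371 - \left(6318 + 441 + 4221\right) = 3371 - 10980 = -7609$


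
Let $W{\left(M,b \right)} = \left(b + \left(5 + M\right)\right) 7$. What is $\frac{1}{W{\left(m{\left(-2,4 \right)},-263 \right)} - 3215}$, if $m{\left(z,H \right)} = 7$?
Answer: $- \frac{1}{4972} \approx -0.00020113$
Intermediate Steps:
$W{\left(M,b \right)} = 35 + 7 M + 7 b$ ($W{\left(M,b \right)} = \left(5 + M + b\right) 7 = 35 + 7 M + 7 b$)
$\frac{1}{W{\left(m{\left(-2,4 \right)},-263 \right)} - 3215} = \frac{1}{\left(35 + 7 \cdot 7 + 7 \left(-263\right)\right) - 3215} = \frac{1}{\left(35 + 49 - 1841\right) - 3215} = \frac{1}{-1757 - 3215} = \frac{1}{-4972} = - \frac{1}{4972}$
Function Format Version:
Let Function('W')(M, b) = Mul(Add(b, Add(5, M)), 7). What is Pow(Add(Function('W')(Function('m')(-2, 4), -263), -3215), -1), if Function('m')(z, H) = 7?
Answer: Rational(-1, 4972) ≈ -0.00020113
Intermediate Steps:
Function('W')(M, b) = Add(35, Mul(7, M), Mul(7, b)) (Function('W')(M, b) = Mul(Add(5, M, b), 7) = Add(35, Mul(7, M), Mul(7, b)))
Pow(Add(Function('W')(Function('m')(-2, 4), -263), -3215), -1) = Pow(Add(Add(35, Mul(7, 7), Mul(7, -263)), -3215), -1) = Pow(Add(Add(35, 49, -1841), -3215), -1) = Pow(Add(-1757, -3215), -1) = Pow(-4972, -1) = Rational(-1, 4972)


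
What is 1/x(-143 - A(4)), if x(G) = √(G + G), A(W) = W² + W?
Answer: -I*√326/326 ≈ -0.055385*I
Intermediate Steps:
A(W) = W + W²
x(G) = √2*√G (x(G) = √(2*G) = √2*√G)
1/x(-143 - A(4)) = 1/(√2*√(-143 - 4*(1 + 4))) = 1/(√2*√(-143 - 4*5)) = 1/(√2*√(-143 - 1*20)) = 1/(√2*√(-143 - 20)) = 1/(√2*√(-163)) = 1/(√2*(I*√163)) = 1/(I*√326) = -I*√326/326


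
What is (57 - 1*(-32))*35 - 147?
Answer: 2968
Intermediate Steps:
(57 - 1*(-32))*35 - 147 = (57 + 32)*35 - 147 = 89*35 - 147 = 3115 - 147 = 2968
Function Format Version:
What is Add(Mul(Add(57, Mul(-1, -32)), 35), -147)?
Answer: 2968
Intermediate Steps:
Add(Mul(Add(57, Mul(-1, -32)), 35), -147) = Add(Mul(Add(57, 32), 35), -147) = Add(Mul(89, 35), -147) = Add(3115, -147) = 2968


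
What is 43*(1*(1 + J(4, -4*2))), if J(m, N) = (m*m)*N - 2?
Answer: -5547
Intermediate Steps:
J(m, N) = -2 + N*m**2 (J(m, N) = m**2*N - 2 = N*m**2 - 2 = -2 + N*m**2)
43*(1*(1 + J(4, -4*2))) = 43*(1*(1 + (-2 - 4*2*4**2))) = 43*(1*(1 + (-2 - 8*16))) = 43*(1*(1 + (-2 - 128))) = 43*(1*(1 - 130)) = 43*(1*(-129)) = 43*(-129) = -5547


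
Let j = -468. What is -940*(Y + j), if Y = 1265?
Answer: -749180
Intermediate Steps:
-940*(Y + j) = -940*(1265 - 468) = -940*797 = -749180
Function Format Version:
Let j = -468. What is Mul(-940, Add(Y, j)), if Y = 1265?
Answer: -749180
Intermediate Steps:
Mul(-940, Add(Y, j)) = Mul(-940, Add(1265, -468)) = Mul(-940, 797) = -749180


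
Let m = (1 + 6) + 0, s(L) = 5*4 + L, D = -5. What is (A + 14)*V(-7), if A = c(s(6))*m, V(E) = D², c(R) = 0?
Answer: 350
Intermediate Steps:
s(L) = 20 + L
m = 7 (m = 7 + 0 = 7)
V(E) = 25 (V(E) = (-5)² = 25)
A = 0 (A = 0*7 = 0)
(A + 14)*V(-7) = (0 + 14)*25 = 14*25 = 350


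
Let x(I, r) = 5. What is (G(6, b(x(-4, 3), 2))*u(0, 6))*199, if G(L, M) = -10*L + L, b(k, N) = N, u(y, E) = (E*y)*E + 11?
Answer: -118206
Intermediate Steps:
u(y, E) = 11 + y*E² (u(y, E) = y*E² + 11 = 11 + y*E²)
G(L, M) = -9*L
(G(6, b(x(-4, 3), 2))*u(0, 6))*199 = ((-9*6)*(11 + 0*6²))*199 = -54*(11 + 0*36)*199 = -54*(11 + 0)*199 = -54*11*199 = -594*199 = -118206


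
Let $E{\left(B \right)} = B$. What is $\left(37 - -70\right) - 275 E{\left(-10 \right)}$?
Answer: $2857$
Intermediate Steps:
$\left(37 - -70\right) - 275 E{\left(-10 \right)} = \left(37 - -70\right) - -2750 = \left(37 + 70\right) + 2750 = 107 + 2750 = 2857$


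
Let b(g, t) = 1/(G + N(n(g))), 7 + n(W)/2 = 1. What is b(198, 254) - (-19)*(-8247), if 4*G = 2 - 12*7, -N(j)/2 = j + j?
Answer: -8618113/55 ≈ -1.5669e+5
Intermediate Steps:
n(W) = -12 (n(W) = -14 + 2*1 = -14 + 2 = -12)
N(j) = -4*j (N(j) = -2*(j + j) = -4*j)
G = -41/2 (G = (2 - 12*7)/4 = (2 - 84)/4 = (¼)*(-82) = -41/2 ≈ -20.500)
b(g, t) = 2/55 (b(g, t) = 1/(-41/2 - 4*(-12)) = 1/(-41/2 + 48) = 1/(55/2) = 2/55)
b(198, 254) - (-19)*(-8247) = 2/55 - (-19)*(-8247) = 2/55 - 1*156693 = 2/55 - 156693 = -8618113/55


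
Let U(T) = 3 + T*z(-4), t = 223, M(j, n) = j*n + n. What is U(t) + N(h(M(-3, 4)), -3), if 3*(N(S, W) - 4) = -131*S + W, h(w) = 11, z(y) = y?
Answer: -4099/3 ≈ -1366.3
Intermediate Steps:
M(j, n) = n + j*n
N(S, W) = 4 - 131*S/3 + W/3 (N(S, W) = 4 + (-131*S + W)/3 = 4 + (W - 131*S)/3 = 4 + (-131*S/3 + W/3) = 4 - 131*S/3 + W/3)
U(T) = 3 - 4*T (U(T) = 3 + T*(-4) = 3 - 4*T)
U(t) + N(h(M(-3, 4)), -3) = (3 - 4*223) + (4 - 131/3*11 + (⅓)*(-3)) = (3 - 892) + (4 - 1441/3 - 1) = -889 - 1432/3 = -4099/3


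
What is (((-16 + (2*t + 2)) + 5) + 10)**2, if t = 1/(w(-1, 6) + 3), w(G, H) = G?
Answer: 4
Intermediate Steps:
t = 1/2 (t = 1/(-1 + 3) = 1/2 ≈ 0.50000)
(((-16 + (2*t + 2)) + 5) + 10)**2 = (((-16 + (2*(1/2) + 2)) + 5) + 10)**2 = (((-16 + (1 + 2)) + 5) + 10)**2 = (((-16 + 3) + 5) + 10)**2 = ((-13 + 5) + 10)**2 = (-8 + 10)**2 = 2**2 = 4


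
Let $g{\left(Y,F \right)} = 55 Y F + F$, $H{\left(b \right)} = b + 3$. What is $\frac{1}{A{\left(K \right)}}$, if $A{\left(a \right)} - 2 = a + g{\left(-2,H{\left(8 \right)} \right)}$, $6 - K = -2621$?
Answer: $\frac{1}{1430} \approx 0.0006993$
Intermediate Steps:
$K = 2627$ ($K = 6 - -2621 = 6 + 2621 = 2627$)
$H{\left(b \right)} = 3 + b$
$g{\left(Y,F \right)} = F + 55 F Y$ ($g{\left(Y,F \right)} = 55 F Y + F = F + 55 F Y$)
$A{\left(a \right)} = -1197 + a$ ($A{\left(a \right)} = 2 + \left(a + \left(3 + 8\right) \left(1 + 55 \left(-2\right)\right)\right) = 2 + \left(a + 11 \left(1 - 110\right)\right) = 2 + \left(a + 11 \left(-109\right)\right) = 2 + \left(a - 1199\right) = 2 + \left(-1199 + a\right) = -1197 + a$)
$\frac{1}{A{\left(K \right)}} = \frac{1}{-1197 + 2627} = \frac{1}{1430}$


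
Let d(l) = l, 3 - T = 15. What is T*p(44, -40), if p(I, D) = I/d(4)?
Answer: -132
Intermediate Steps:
T = -12 (T = 3 - 1*15 = 3 - 15 = -12)
p(I, D) = I/4
T*p(44, -40) = -3*44 = -12*11 = -132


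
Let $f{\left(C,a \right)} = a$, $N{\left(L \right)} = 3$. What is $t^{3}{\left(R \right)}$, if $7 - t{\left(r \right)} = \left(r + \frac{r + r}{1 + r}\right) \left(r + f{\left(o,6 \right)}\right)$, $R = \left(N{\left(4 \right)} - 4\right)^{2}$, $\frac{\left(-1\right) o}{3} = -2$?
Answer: $-343$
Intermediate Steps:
$o = 6$ ($o = \left(-3\right) \left(-2\right) = 6$)
$R = 1$ ($R = \left(3 - 4\right)^{2} = \left(-1\right)^{2} = 1$)
$t{\left(r \right)} = 7 - \left(6 + r\right) \left(r + \frac{2 r}{1 + r}\right)$ ($t{\left(r \right)} = 7 - \left(r + \frac{r + r}{1 + r}\right) \left(r + 6\right) = 7 - \left(r + \frac{2 r}{1 + r}\right) \left(6 + r\right) = 7 - \left(6 + r\right) \left(r + \frac{2 r}{1 + r}\right)$)
$t^{3}{\left(R \right)} = \left(\frac{7 - 1^{3} - 11 - 9 \cdot 1^{2}}{1 + 1}\right)^{3} = \left(\frac{7 - 1 - 11 - 9}{2}\right)^{3} = \left(\frac{1}{2} \left(-14\right)\right)^{3} = \left(-7\right)^{3} = -343$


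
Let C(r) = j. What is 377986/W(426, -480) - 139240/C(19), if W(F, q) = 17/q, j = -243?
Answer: -44085919960/4131 ≈ -1.0672e+7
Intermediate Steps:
C(r) = -243
W(F, q) = 17/q
377986/W(426, -480) - 139240/C(19) = 377986/((17/(-480))) - 139240/(-243) = 377986/((17*(-1/480))) - 139240*(-1/243) = 377986/(-17/480) + 139240/243 = 377986*(-480/17) + 139240/243 = -181433280/17 + 139240/243 = -44085919960/4131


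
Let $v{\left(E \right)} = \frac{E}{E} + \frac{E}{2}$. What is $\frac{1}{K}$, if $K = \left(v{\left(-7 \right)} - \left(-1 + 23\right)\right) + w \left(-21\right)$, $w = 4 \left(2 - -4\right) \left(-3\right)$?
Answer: $\frac{2}{2975} \approx 0.00067227$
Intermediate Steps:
$v{\left(E \right)} = 1 + \frac{E}{2}$ ($v{\left(E \right)} = 1 + E \frac{1}{2} = 1 + \frac{E}{2}$)
$w = -72$ ($w = 4 \left(2 + 4\right) \left(-3\right) = 4 \cdot 6 \left(-3\right) = 24 \left(-3\right) = -72$)
$K = \frac{2975}{2}$ ($K = \left(\left(1 + \frac{1}{2} \left(-7\right)\right) - \left(-1 + 23\right)\right) - -1512 = \left(\left(1 - \frac{7}{2}\right) - 22\right) + 1512 = \left(- \frac{5}{2} - 22\right) + 1512 = - \frac{49}{2} + 1512 = \frac{2975}{2} \approx 1487.5$)
$\frac{1}{K} = \frac{1}{\frac{2975}{2}} = \frac{2}{2975}$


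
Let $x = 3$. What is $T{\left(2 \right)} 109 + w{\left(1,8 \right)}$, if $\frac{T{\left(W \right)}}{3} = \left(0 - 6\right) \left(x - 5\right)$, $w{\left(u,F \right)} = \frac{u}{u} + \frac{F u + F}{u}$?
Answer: $3941$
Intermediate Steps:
$w{\left(u,F \right)} = 1 + \frac{F + F u}{u}$
$T{\left(W \right)} = 36$ ($T{\left(W \right)} = 3 \left(0 - 6\right) \left(3 - 5\right) = 3 \left(\left(-6\right) \left(-2\right)\right) = 3 \cdot 12 = 36$)
$T{\left(2 \right)} 109 + w{\left(1,8 \right)} = 36 \cdot 109 + \left(1 + 8 + \frac{8}{1}\right) = 3924 + \left(1 + 8 + 8 \cdot 1\right) = 3924 + \left(1 + 8 + 8\right) = 3924 + 17 = 3941$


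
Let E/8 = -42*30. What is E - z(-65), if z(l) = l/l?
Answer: -10081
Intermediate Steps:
E = -10080 (E = 8*(-42*30) = 8*(-1260) = -10080)
z(l) = 1
E - z(-65) = -10080 - 1*1 = -10080 - 1 = -10081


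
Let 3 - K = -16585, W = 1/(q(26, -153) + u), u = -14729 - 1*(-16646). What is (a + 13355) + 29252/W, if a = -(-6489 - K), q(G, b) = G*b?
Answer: -60251940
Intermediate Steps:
u = 1917 (u = -14729 + 16646 = 1917)
W = -1/2061 (W = 1/(26*(-153) + 1917) = 1/(-3978 + 1917) = 1/(-2061) = -1/2061 ≈ -0.00048520)
K = 16588 (K = 3 - 1*(-16585) = 3 + 16585 = 16588)
a = 23077 (a = -(-6489 - 1*16588) = -(-6489 - 16588) = -1*(-23077) = 23077)
(a + 13355) + 29252/W = (23077 + 13355) + 29252/(-1/2061) = 36432 + 29252*(-2061) = 36432 - 60288372 = -60251940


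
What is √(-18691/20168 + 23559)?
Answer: √2395551112282/10084 ≈ 153.49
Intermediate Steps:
√(-18691/20168 + 23559) = √(475119221/20168) = √2395551112282/10084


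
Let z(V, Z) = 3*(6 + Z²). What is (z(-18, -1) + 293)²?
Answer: 98596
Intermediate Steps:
z(V, Z) = 18 + 3*Z²
(z(-18, -1) + 293)² = ((18 + 3*(-1)²) + 293)² = ((18 + 3*1) + 293)² = ((18 + 3) + 293)² = (21 + 293)² = 314² = 98596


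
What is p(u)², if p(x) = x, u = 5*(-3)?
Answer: 225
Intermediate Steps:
u = -15
p(u)² = (-15)² = 225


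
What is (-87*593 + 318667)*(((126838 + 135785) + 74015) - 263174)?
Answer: 19620471264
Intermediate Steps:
(-87*593 + 318667)*(((126838 + 135785) + 74015) - 263174) = (-51591 + 318667)*((262623 + 74015) - 263174) = 267076*(336638 - 263174) = 267076*73464 = 19620471264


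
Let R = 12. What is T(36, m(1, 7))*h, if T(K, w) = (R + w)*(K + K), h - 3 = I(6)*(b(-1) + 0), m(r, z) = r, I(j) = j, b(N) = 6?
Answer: 36504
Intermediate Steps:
h = 39 (h = 3 + 6*(6 + 0) = 3 + 6*6 = 3 + 36 = 39)
T(K, w) = 2*K*(12 + w) (T(K, w) = (12 + w)*(K + K) = (12 + w)*(2*K) = 2*K*(12 + w))
T(36, m(1, 7))*h = (2*36*(12 + 1))*39 = (2*36*13)*39 = 936*39 = 36504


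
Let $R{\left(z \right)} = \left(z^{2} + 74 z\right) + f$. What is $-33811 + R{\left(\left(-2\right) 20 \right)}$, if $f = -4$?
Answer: $-35175$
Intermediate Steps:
$R{\left(z \right)} = -4 + z^{2} + 74 z$ ($R{\left(z \right)} = \left(z^{2} + 74 z\right) - 4 = -4 + z^{2} + 74 z$)
$-33811 + R{\left(\left(-2\right) 20 \right)} = -33811 + \left(-4 + \left(\left(-2\right) 20\right)^{2} + 74 \left(\left(-2\right) 20\right)\right) = -33811 + \left(-4 + \left(-40\right)^{2} + 74 \left(-40\right)\right) = -33811 - 1364 = -35175$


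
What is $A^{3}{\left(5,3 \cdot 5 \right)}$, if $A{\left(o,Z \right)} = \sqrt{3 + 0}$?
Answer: $3 \sqrt{3} \approx 5.1962$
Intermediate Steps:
$A{\left(o,Z \right)} = \sqrt{3}$
$A^{3}{\left(5,3 \cdot 5 \right)} = \left(\sqrt{3}\right)^{3} = 3 \sqrt{3}$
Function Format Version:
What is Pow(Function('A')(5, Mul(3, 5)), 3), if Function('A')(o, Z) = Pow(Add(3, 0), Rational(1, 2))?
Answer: Mul(3, Pow(3, Rational(1, 2))) ≈ 5.1962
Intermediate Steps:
Function('A')(o, Z) = Pow(3, Rational(1, 2))
Pow(Function('A')(5, Mul(3, 5)), 3) = Pow(Pow(3, Rational(1, 2)), 3) = Mul(3, Pow(3, Rational(1, 2)))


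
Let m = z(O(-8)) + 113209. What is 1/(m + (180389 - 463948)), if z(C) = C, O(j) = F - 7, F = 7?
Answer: -1/170350 ≈ -5.8703e-6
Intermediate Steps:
O(j) = 0 (O(j) = 7 - 7 = 0)
m = 113209 (m = 0 + 113209 = 113209)
1/(m + (180389 - 463948)) = 1/(113209 + (180389 - 463948)) = 1/(113209 - 283559) = 1/(-170350) = -1/170350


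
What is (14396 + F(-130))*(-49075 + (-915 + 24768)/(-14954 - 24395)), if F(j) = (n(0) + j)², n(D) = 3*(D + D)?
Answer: -60434955372288/39349 ≈ -1.5359e+9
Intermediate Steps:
n(D) = 6*D (n(D) = 3*(2*D) = 6*D)
F(j) = j² (F(j) = (6*0 + j)² = (0 + j)² = j²)
(14396 + F(-130))*(-49075 + (-915 + 24768)/(-14954 - 24395)) = (14396 + (-130)²)*(-49075 + (-915 + 24768)/(-14954 - 24395)) = (14396 + 16900)*(-49075 + 23853/(-39349)) = 31296*(-49075 + 23853*(-1/39349)) = 31296*(-49075 - 23853/39349) = 31296*(-1931076028/39349) = -60434955372288/39349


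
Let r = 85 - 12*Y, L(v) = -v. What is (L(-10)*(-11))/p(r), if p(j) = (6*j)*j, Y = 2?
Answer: -55/11163 ≈ -0.0049270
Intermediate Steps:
r = 61 (r = 85 - 12*2 = 85 - 1*24 = 85 - 24 = 61)
p(j) = 6*j²
(L(-10)*(-11))/p(r) = (-1*(-10)*(-11))/((6*61²)) = (10*(-11))/((6*3721)) = -110/22326 = -110*1/22326 = -55/11163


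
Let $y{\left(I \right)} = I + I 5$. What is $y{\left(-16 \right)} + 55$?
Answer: $-41$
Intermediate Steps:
$y{\left(I \right)} = 6 I$ ($y{\left(I \right)} = I + 5 I = 6 I$)
$y{\left(-16 \right)} + 55 = 6 \left(-16\right) + 55 = -96 + 55 = -41$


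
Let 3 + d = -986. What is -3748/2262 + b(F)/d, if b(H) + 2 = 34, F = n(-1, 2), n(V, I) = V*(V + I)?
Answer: -1889578/1118559 ≈ -1.6893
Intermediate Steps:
d = -989 (d = -3 - 986 = -989)
n(V, I) = V*(I + V)
F = -1 (F = -(2 - 1) = -1*1 = -1)
b(H) = 32 (b(H) = -2 + 34 = 32)
-3748/2262 + b(F)/d = -3748/2262 + 32/(-989) = -3748*1/2262 + 32*(-1/989) = -1874/1131 - 32/989 = -1889578/1118559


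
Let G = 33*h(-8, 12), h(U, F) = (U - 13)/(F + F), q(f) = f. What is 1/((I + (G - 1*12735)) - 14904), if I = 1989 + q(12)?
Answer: -8/205335 ≈ -3.8961e-5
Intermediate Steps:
h(U, F) = (-13 + U)/(2*F) (h(U, F) = (-13 + U)/((2*F)) = (-13 + U)*(1/(2*F)) = (-13 + U)/(2*F))
I = 2001 (I = 1989 + 12 = 2001)
G = -231/8 (G = 33*((½)*(-13 - 8)/12) = 33*((½)*(1/12)*(-21)) = 33*(-7/8) = -231/8 ≈ -28.875)
1/((I + (G - 1*12735)) - 14904) = 1/((2001 + (-231/8 - 1*12735)) - 14904) = 1/((2001 + (-231/8 - 12735)) - 14904) = 1/((2001 - 102111/8) - 14904) = 1/(-86103/8 - 14904) = 1/(-205335/8) = -8/205335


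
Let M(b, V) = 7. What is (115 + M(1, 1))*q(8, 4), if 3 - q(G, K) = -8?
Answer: 1342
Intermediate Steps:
q(G, K) = 11 (q(G, K) = 3 - 1*(-8) = 3 + 8 = 11)
(115 + M(1, 1))*q(8, 4) = (115 + 7)*11 = 122*11 = 1342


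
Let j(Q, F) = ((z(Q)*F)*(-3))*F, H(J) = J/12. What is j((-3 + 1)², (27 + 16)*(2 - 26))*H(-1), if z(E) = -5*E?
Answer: -5325120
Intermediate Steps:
H(J) = J/12 (H(J) = J*(1/12) = J/12)
j(Q, F) = 15*Q*F² (j(Q, F) = (((-5*Q)*F)*(-3))*F = (-5*F*Q*(-3))*F = (15*F*Q)*F = 15*Q*F²)
j((-3 + 1)², (27 + 16)*(2 - 26))*H(-1) = (15*(-3 + 1)²*((27 + 16)*(2 - 26))²)*((1/12)*(-1)) = (15*(-2)²*(43*(-24))²)*(-1/12) = (15*4*(-1032)²)*(-1/12) = (15*4*1065024)*(-1/12) = 63901440*(-1/12) = -5325120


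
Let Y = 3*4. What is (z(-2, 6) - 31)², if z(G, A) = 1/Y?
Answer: 137641/144 ≈ 955.84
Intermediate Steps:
Y = 12
z(G, A) = 1/12
(z(-2, 6) - 31)² = (1/12 - 31)² = (-371/12)² = 137641/144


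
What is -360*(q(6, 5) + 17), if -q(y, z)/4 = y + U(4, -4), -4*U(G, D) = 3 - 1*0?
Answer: 1440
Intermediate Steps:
U(G, D) = -¾ (U(G, D) = -(3 - 1*0)/4 = -(3 + 0)/4 = -¼*3 = -¾)
q(y, z) = 3 - 4*y (q(y, z) = -4*(y - ¾) = -4*(-¾ + y) = 3 - 4*y)
-360*(q(6, 5) + 17) = -360*((3 - 4*6) + 17) = -360*((3 - 24) + 17) = -360*(-21 + 17) = -360*(-4) = -20*(-72) = 1440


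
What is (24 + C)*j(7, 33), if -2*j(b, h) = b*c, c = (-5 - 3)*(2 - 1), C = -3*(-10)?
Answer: 1512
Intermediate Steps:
C = 30
c = -8 (c = -8*1 = -8)
j(b, h) = 4*b (j(b, h) = -b*(-8)/2 = -(-4)*b = 4*b)
(24 + C)*j(7, 33) = (24 + 30)*(4*7) = 54*28 = 1512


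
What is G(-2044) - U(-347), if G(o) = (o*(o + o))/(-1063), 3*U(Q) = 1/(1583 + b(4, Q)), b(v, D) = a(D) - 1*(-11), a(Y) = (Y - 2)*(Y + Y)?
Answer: -6111484781863/777478200 ≈ -7860.6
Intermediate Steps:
a(Y) = 2*Y*(-2 + Y) (a(Y) = (-2 + Y)*(2*Y) = 2*Y*(-2 + Y))
b(v, D) = 11 + 2*D*(-2 + D) (b(v, D) = 2*D*(-2 + D) - 1*(-11) = 2*D*(-2 + D) + 11 = 11 + 2*D*(-2 + D))
U(Q) = 1/(3*(1594 + 2*Q*(-2 + Q))) (U(Q) = 1/(3*(1583 + (11 + 2*Q*(-2 + Q)))) = 1/(3*(1594 + 2*Q*(-2 + Q))))
G(o) = -2*o²/1063 (G(o) = (o*(2*o))*(-1/1063) = (2*o²)*(-1/1063) = -2*o²/1063)
G(-2044) - U(-347) = -2/1063*(-2044)² - 1/(6*(797 - 347*(-2 - 347))) = -2/1063*4177936 - 1/(6*(797 - 347*(-349))) = -8355872/1063 - 1/(6*(797 + 121103)) = -8355872/1063 - 1/(6*121900) = -8355872/1063 - 1*1/731400 = -8355872/1063 - 1/731400 = -6111484781863/777478200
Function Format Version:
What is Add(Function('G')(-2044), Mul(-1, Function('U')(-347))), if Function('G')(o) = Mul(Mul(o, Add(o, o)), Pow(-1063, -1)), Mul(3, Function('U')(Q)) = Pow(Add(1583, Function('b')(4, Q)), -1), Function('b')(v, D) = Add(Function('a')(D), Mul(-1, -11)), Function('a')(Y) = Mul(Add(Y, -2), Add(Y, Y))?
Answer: Rational(-6111484781863, 777478200) ≈ -7860.6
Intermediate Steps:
Function('a')(Y) = Mul(2, Y, Add(-2, Y)) (Function('a')(Y) = Mul(Add(-2, Y), Mul(2, Y)) = Mul(2, Y, Add(-2, Y)))
Function('b')(v, D) = Add(11, Mul(2, D, Add(-2, D))) (Function('b')(v, D) = Add(Mul(2, D, Add(-2, D)), Mul(-1, -11)) = Add(Mul(2, D, Add(-2, D)), 11) = Add(11, Mul(2, D, Add(-2, D))))
Function('U')(Q) = Mul(Rational(1, 3), Pow(Add(1594, Mul(2, Q, Add(-2, Q))), -1)) (Function('U')(Q) = Mul(Rational(1, 3), Pow(Add(1583, Add(11, Mul(2, Q, Add(-2, Q)))), -1)) = Mul(Rational(1, 3), Pow(Add(1594, Mul(2, Q, Add(-2, Q))), -1)))
Function('G')(o) = Mul(Rational(-2, 1063), Pow(o, 2)) (Function('G')(o) = Mul(Mul(o, Mul(2, o)), Rational(-1, 1063)) = Mul(Mul(2, Pow(o, 2)), Rational(-1, 1063)) = Mul(Rational(-2, 1063), Pow(o, 2)))
Add(Function('G')(-2044), Mul(-1, Function('U')(-347))) = Add(Mul(Rational(-2, 1063), Pow(-2044, 2)), Mul(-1, Mul(Rational(1, 6), Pow(Add(797, Mul(-347, Add(-2, -347))), -1)))) = Add(Mul(Rational(-2, 1063), 4177936), Mul(-1, Mul(Rational(1, 6), Pow(Add(797, Mul(-347, -349)), -1)))) = Add(Rational(-8355872, 1063), Mul(-1, Mul(Rational(1, 6), Pow(Add(797, 121103), -1)))) = Add(Rational(-8355872, 1063), Mul(-1, Mul(Rational(1, 6), Pow(121900, -1)))) = Add(Rational(-8355872, 1063), Mul(-1, Mul(Rational(1, 6), Rational(1, 121900)))) = Add(Rational(-8355872, 1063), Mul(-1, Rational(1, 731400))) = Add(Rational(-8355872, 1063), Rational(-1, 731400)) = Rational(-6111484781863, 777478200)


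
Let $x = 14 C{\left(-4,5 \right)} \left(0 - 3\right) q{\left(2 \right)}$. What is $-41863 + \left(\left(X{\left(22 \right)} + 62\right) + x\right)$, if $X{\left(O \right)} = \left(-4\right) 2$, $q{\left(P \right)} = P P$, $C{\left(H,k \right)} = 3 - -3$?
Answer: $-42817$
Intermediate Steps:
$C{\left(H,k \right)} = 6$ ($C{\left(H,k \right)} = 3 + 3 = 6$)
$q{\left(P \right)} = P^{2}$
$X{\left(O \right)} = -8$
$x = -1008$ ($x = 14 \cdot 6 \left(0 - 3\right) 2^{2} = 14 \cdot 6 \left(-3\right) 4 = 14 \left(-18\right) 4 = \left(-252\right) 4 = -1008$)
$-41863 + \left(\left(X{\left(22 \right)} + 62\right) + x\right) = -41863 + \left(\left(-8 + 62\right) - 1008\right) = -41863 + \left(54 - 1008\right) = -41863 - 954 = -42817$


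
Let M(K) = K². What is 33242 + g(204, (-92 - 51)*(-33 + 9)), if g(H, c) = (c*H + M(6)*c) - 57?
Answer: 856865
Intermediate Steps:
g(H, c) = -57 + 36*c + H*c (g(H, c) = (c*H + 6²*c) - 57 = (H*c + 36*c) - 57 = (36*c + H*c) - 57 = -57 + 36*c + H*c)
33242 + g(204, (-92 - 51)*(-33 + 9)) = 33242 + (-57 + 36*((-92 - 51)*(-33 + 9)) + 204*((-92 - 51)*(-33 + 9))) = 33242 + (-57 + 36*(-143*(-24)) + 204*(-143*(-24))) = 33242 + (-57 + 36*3432 + 204*3432) = 33242 + (-57 + 123552 + 700128) = 33242 + 823623 = 856865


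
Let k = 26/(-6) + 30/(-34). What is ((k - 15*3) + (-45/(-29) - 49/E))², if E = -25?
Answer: 2982111080641/1367150625 ≈ 2181.3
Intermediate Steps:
k = -266/51 (k = 26*(-⅙) + 30*(-1/34) = -13/3 - 15/17 = -266/51 ≈ -5.2157)
((k - 15*3) + (-45/(-29) - 49/E))² = ((-266/51 - 15*3) + (-45/(-29) - 49/(-25)))² = ((-266/51 - 45) + (-45*(-1/29) - 49*(-1/25)))² = (-2561/51 + (45/29 + 49/25))² = (-2561/51 + 2546/725)² = (-1726879/36975)² = 2982111080641/1367150625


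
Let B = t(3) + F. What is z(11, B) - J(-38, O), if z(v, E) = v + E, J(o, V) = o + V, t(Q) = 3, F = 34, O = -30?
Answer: 116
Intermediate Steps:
J(o, V) = V + o
B = 37 (B = 3 + 34 = 37)
z(v, E) = E + v
z(11, B) - J(-38, O) = (37 + 11) - (-30 - 38) = 48 - 1*(-68) = 48 + 68 = 116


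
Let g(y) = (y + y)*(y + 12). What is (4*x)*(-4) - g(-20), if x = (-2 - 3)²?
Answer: -720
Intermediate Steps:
g(y) = 2*y*(12 + y) (g(y) = (2*y)*(12 + y) = 2*y*(12 + y))
x = 25 (x = (-5)² = 25)
(4*x)*(-4) - g(-20) = (4*25)*(-4) - 2*(-20)*(12 - 20) = 100*(-4) - 2*(-20)*(-8) = -400 - 1*320 = -400 - 320 = -720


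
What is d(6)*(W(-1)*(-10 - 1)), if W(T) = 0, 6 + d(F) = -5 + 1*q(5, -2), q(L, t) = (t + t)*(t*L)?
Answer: 0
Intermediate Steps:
q(L, t) = 2*L*t² (q(L, t) = (2*t)*(L*t) = 2*L*t²)
d(F) = 29 (d(F) = -6 + (-5 + 1*(2*5*(-2)²)) = -6 + (-5 + 1*(2*5*4)) = -6 + (-5 + 1*40) = -6 + (-5 + 40) = -6 + 35 = 29)
d(6)*(W(-1)*(-10 - 1)) = 29*(0*(-10 - 1)) = 29*(0*(-11)) = 29*0 = 0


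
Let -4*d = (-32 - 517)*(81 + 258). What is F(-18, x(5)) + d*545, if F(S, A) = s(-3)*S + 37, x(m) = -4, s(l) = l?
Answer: 101430859/4 ≈ 2.5358e+7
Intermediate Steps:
d = 186111/4 (d = -(-32 - 517)*(81 + 258)/4 = -(-549)*339/4 = -¼*(-186111) = 186111/4 ≈ 46528.)
F(S, A) = 37 - 3*S (F(S, A) = -3*S + 37 = 37 - 3*S)
F(-18, x(5)) + d*545 = (37 - 3*(-18)) + (186111/4)*545 = (37 + 54) + 101430495/4 = 91 + 101430495/4 = 101430859/4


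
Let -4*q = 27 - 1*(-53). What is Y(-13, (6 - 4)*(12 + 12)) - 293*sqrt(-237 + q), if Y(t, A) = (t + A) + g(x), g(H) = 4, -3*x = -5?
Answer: 39 - 293*I*sqrt(257) ≈ 39.0 - 4697.1*I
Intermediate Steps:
x = 5/3 (x = -1/3*(-5) = 5/3 ≈ 1.6667)
q = -20 (q = -(27 - 1*(-53))/4 = -(27 + 53)/4 = -1/4*80 = -20)
Y(t, A) = 4 + A + t (Y(t, A) = (t + A) + 4 = (A + t) + 4 = 4 + A + t)
Y(-13, (6 - 4)*(12 + 12)) - 293*sqrt(-237 + q) = (4 + (6 - 4)*(12 + 12) - 13) - 293*sqrt(-237 - 20) = (4 + 2*24 - 13) - 293*I*sqrt(257) = (4 + 48 - 13) - 293*I*sqrt(257) = 39 - 293*I*sqrt(257)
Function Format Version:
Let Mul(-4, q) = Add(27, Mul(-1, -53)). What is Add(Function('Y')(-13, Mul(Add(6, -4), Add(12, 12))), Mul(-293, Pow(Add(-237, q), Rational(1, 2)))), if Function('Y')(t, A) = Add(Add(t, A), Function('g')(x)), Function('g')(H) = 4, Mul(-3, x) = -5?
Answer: Add(39, Mul(-293, I, Pow(257, Rational(1, 2)))) ≈ Add(39.000, Mul(-4697.1, I))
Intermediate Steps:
x = Rational(5, 3) (x = Mul(Rational(-1, 3), -5) = Rational(5, 3) ≈ 1.6667)
q = -20 (q = Mul(Rational(-1, 4), Add(27, Mul(-1, -53))) = Mul(Rational(-1, 4), Add(27, 53)) = Mul(Rational(-1, 4), 80) = -20)
Function('Y')(t, A) = Add(4, A, t) (Function('Y')(t, A) = Add(Add(t, A), 4) = Add(Add(A, t), 4) = Add(4, A, t))
Add(Function('Y')(-13, Mul(Add(6, -4), Add(12, 12))), Mul(-293, Pow(Add(-237, q), Rational(1, 2)))) = Add(Add(4, Mul(Add(6, -4), Add(12, 12)), -13), Mul(-293, Pow(Add(-237, -20), Rational(1, 2)))) = Add(Add(4, Mul(2, 24), -13), Mul(-293, Pow(-257, Rational(1, 2)))) = Add(Add(4, 48, -13), Mul(-293, Mul(I, Pow(257, Rational(1, 2))))) = Add(39, Mul(-293, I, Pow(257, Rational(1, 2))))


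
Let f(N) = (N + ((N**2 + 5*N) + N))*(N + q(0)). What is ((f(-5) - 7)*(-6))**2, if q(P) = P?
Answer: 66564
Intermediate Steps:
f(N) = N*(N**2 + 7*N) (f(N) = (N + ((N**2 + 5*N) + N))*(N + 0) = (N + (N**2 + 6*N))*N = (N**2 + 7*N)*N = N*(N**2 + 7*N))
((f(-5) - 7)*(-6))**2 = (((-5)**2*(7 - 5) - 7)*(-6))**2 = ((25*2 - 7)*(-6))**2 = ((50 - 7)*(-6))**2 = (43*(-6))**2 = (-258)**2 = 66564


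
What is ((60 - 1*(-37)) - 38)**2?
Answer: 3481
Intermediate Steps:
((60 - 1*(-37)) - 38)**2 = ((60 + 37) - 38)**2 = (97 - 38)**2 = 59**2 = 3481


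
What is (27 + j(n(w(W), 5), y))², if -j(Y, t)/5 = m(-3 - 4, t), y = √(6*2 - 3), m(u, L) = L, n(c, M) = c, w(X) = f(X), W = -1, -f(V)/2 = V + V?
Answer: 144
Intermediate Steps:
f(V) = -4*V (f(V) = -2*(V + V) = -4*V)
w(X) = -4*X
y = 3 (y = √(12 - 3) = √9 = 3)
j(Y, t) = -5*t
(27 + j(n(w(W), 5), y))² = (27 - 5*3)² = (27 - 15)² = 12² = 144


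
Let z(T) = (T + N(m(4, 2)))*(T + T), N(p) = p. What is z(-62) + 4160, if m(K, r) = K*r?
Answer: 10856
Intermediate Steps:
z(T) = 2*T*(8 + T) (z(T) = (T + 4*2)*(T + T) = (T + 8)*(2*T) = (8 + T)*(2*T) = 2*T*(8 + T))
z(-62) + 4160 = 2*(-62)*(8 - 62) + 4160 = 2*(-62)*(-54) + 4160 = 6696 + 4160 = 10856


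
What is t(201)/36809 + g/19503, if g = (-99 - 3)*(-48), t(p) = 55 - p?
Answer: 19707714/79765103 ≈ 0.24707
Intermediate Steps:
g = 4896 (g = -102*(-48) = 4896)
t(201)/36809 + g/19503 = (55 - 1*201)/36809 + 4896/19503 = (55 - 201)*(1/36809) + 4896*(1/19503) = -146*1/36809 + 544/2167 = -146/36809 + 544/2167 = 19707714/79765103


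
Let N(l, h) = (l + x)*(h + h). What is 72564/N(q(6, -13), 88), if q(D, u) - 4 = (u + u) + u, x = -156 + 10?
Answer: -18141/7964 ≈ -2.2779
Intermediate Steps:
x = -146
q(D, u) = 4 + 3*u (q(D, u) = 4 + ((u + u) + u) = 4 + (2*u + u) = 4 + 3*u)
N(l, h) = 2*h*(-146 + l) (N(l, h) = (l - 146)*(h + h) = (-146 + l)*(2*h) = 2*h*(-146 + l))
72564/N(q(6, -13), 88) = 72564/((2*88*(-146 + (4 + 3*(-13))))) = 72564/((2*88*(-146 + (4 - 39)))) = 72564/((2*88*(-146 - 35))) = 72564/((2*88*(-181))) = 72564/(-31856) = 72564*(-1/31856) = -18141/7964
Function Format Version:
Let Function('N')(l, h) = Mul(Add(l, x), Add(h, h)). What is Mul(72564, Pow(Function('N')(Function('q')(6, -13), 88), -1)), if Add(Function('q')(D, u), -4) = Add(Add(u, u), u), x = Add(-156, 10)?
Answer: Rational(-18141, 7964) ≈ -2.2779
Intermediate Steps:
x = -146
Function('q')(D, u) = Add(4, Mul(3, u)) (Function('q')(D, u) = Add(4, Add(Add(u, u), u)) = Add(4, Add(Mul(2, u), u)) = Add(4, Mul(3, u)))
Function('N')(l, h) = Mul(2, h, Add(-146, l)) (Function('N')(l, h) = Mul(Add(l, -146), Add(h, h)) = Mul(Add(-146, l), Mul(2, h)) = Mul(2, h, Add(-146, l)))
Mul(72564, Pow(Function('N')(Function('q')(6, -13), 88), -1)) = Mul(72564, Pow(Mul(2, 88, Add(-146, Add(4, Mul(3, -13)))), -1)) = Mul(72564, Pow(Mul(2, 88, Add(-146, Add(4, -39))), -1)) = Mul(72564, Pow(Mul(2, 88, Add(-146, -35)), -1)) = Mul(72564, Pow(Mul(2, 88, -181), -1)) = Mul(72564, Pow(-31856, -1)) = Mul(72564, Rational(-1, 31856)) = Rational(-18141, 7964)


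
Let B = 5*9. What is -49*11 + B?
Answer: -494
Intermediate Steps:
B = 45
-49*11 + B = -49*11 + 45 = -539 + 45 = -494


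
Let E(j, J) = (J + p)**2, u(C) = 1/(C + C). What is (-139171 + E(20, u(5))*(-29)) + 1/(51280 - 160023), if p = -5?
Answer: -1520958871747/10874300 ≈ -1.3987e+5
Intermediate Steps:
u(C) = 1/(2*C)
E(j, J) = (-5 + J)**2 (E(j, J) = (J - 5)**2 = (-5 + J)**2)
(-139171 + E(20, u(5))*(-29)) + 1/(51280 - 160023) = (-139171 + (-5 + (1/2)/5)**2*(-29)) + 1/(51280 - 160023) = (-139171 + (-5 + (1/2)*(1/5))**2*(-29)) + 1/(-108743) = (-139171 + (-5 + 1/10)**2*(-29)) - 1/108743 = (-139171 + (-49/10)**2*(-29)) - 1/108743 = (-139171 + (2401/100)*(-29)) - 1/108743 = (-139171 - 69629/100) - 1/108743 = -13986729/100 - 1/108743 = -1520958871747/10874300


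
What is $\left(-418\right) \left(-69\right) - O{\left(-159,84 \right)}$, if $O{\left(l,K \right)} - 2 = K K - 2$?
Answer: $21786$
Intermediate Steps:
$O{\left(l,K \right)} = K^{2}$ ($O{\left(l,K \right)} = 2 + \left(K K - 2\right) = 2 + \left(K^{2} - 2\right) = 2 + \left(-2 + K^{2}\right) = K^{2}$)
$\left(-418\right) \left(-69\right) - O{\left(-159,84 \right)} = \left(-418\right) \left(-69\right) - 84^{2} = 28842 - 7056 = 21786$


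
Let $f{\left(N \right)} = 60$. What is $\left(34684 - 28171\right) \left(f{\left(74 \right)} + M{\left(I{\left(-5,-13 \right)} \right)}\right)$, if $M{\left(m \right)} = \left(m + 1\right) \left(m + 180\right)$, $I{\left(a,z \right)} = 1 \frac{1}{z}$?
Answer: $\frac{19142208}{13} \approx 1.4725 \cdot 10^{6}$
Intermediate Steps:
$I{\left(a,z \right)} = \frac{1}{z}$
$M{\left(m \right)} = \left(1 + m\right) \left(180 + m\right)$
$\left(34684 - 28171\right) \left(f{\left(74 \right)} + M{\left(I{\left(-5,-13 \right)} \right)}\right) = \left(34684 - 28171\right) \left(60 + \left(180 + \left(\frac{1}{-13}\right)^{2} + \frac{181}{-13}\right)\right) = 6513 \left(60 + \left(180 + \left(- \frac{1}{13}\right)^{2} + 181 \left(- \frac{1}{13}\right)\right)\right) = 6513 \left(60 + \left(180 + \frac{1}{169} - \frac{181}{13}\right)\right) = 6513 \left(60 + \frac{28068}{169}\right) = 6513 \cdot \frac{38208}{169} = \frac{19142208}{13}$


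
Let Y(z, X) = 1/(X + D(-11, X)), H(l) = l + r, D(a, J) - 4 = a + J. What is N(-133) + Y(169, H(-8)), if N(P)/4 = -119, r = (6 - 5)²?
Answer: -9997/21 ≈ -476.05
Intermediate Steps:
r = 1 (r = 1² = 1)
N(P) = -476 (N(P) = 4*(-119) = -476)
D(a, J) = 4 + J + a (D(a, J) = 4 + (a + J) = 4 + (J + a) = 4 + J + a)
H(l) = 1 + l (H(l) = l + 1 = 1 + l)
Y(z, X) = 1/(-7 + 2*X) (Y(z, X) = 1/(X + (4 + X - 11)) = 1/(X + (-7 + X)) = 1/(-7 + 2*X))
N(-133) + Y(169, H(-8)) = -476 + 1/(-7 + 2*(1 - 8)) = -476 + 1/(-7 + 2*(-7)) = -476 + 1/(-7 - 14) = -476 + 1/(-21) = -476 - 1/21 = -9997/21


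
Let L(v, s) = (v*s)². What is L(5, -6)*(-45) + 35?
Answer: -40465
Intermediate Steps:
L(v, s) = s²*v² (L(v, s) = (s*v)² = s²*v²)
L(5, -6)*(-45) + 35 = ((-6)²*5²)*(-45) + 35 = (36*25)*(-45) + 35 = 900*(-45) + 35 = -40500 + 35 = -40465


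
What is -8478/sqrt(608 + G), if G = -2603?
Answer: 2826*I*sqrt(1995)/665 ≈ 189.81*I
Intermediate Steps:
-8478/sqrt(608 + G) = -8478/sqrt(608 - 2603) = -8478*(-I*sqrt(1995)/1995) = -(-2826)*I*sqrt(1995)/665 = 2826*I*sqrt(1995)/665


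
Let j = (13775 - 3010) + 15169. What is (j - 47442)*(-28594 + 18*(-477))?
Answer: 799667440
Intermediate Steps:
j = 25934 (j = 10765 + 15169 = 25934)
(j - 47442)*(-28594 + 18*(-477)) = (25934 - 47442)*(-28594 + 18*(-477)) = -21508*(-28594 - 8586) = -21508*(-37180) = 799667440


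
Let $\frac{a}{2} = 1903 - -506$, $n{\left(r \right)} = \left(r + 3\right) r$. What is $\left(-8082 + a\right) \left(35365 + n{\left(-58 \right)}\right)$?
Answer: $-125843520$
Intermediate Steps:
$n{\left(r \right)} = r \left(3 + r\right)$ ($n{\left(r \right)} = \left(3 + r\right) r = r \left(3 + r\right)$)
$a = 4818$ ($a = 2 \left(1903 - -506\right) = 2 \left(1903 + 506\right) = 2 \cdot 2409 = 4818$)
$\left(-8082 + a\right) \left(35365 + n{\left(-58 \right)}\right) = \left(-8082 + 4818\right) \left(35365 - 58 \left(3 - 58\right)\right) = - 3264 \left(35365 - -3190\right) = - 3264 \left(35365 + 3190\right) = \left(-3264\right) 38555 = -125843520$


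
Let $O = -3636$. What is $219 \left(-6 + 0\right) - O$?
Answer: $2322$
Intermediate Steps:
$219 \left(-6 + 0\right) - O = 219 \left(-6 + 0\right) - -3636 = 219 \left(-6\right) + 3636 = -1314 + 3636 = 2322$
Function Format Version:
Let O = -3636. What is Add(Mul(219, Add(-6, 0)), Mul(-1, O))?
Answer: 2322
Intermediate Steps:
Add(Mul(219, Add(-6, 0)), Mul(-1, O)) = Add(Mul(219, Add(-6, 0)), Mul(-1, -3636)) = Add(Mul(219, -6), 3636) = Add(-1314, 3636) = 2322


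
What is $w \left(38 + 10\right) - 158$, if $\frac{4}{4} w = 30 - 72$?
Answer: $-2174$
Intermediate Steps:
$w = -42$ ($w = 30 - 72 = -42$)
$w \left(38 + 10\right) - 158 = - 42 \left(38 + 10\right) - 158 = \left(-42\right) 48 - 158 = -2016 - 158 = -2174$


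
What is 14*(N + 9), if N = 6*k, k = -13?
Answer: -966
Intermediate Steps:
N = -78 (N = 6*(-13) = -78)
14*(N + 9) = 14*(-78 + 9) = 14*(-69) = -966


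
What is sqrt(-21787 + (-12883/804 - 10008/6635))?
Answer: I*sqrt(155124619829015295)/2667270 ≈ 147.66*I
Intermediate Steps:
sqrt(-21787 + (-12883/804 - 10008/6635)) = sqrt(-21787 - 93525137/5334540) = sqrt(-116317148117/5334540) = I*sqrt(155124619829015295)/2667270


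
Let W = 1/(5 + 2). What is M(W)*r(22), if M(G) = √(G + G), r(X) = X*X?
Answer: 484*√14/7 ≈ 258.71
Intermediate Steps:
r(X) = X²
W = ⅐ (W = 1/7 = ⅐ ≈ 0.14286)
M(G) = √2*√G (M(G) = √(2*G) = √2*√G)
M(W)*r(22) = (√2*√(⅐))*22² = (√2*(√7/7))*484 = (√14/7)*484 = 484*√14/7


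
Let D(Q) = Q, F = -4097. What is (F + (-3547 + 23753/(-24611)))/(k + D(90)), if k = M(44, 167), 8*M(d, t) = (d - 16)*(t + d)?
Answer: -376300474/40780427 ≈ -9.2275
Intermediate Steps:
M(d, t) = (-16 + d)*(d + t)/8 (M(d, t) = ((d - 16)*(t + d))/8 = ((-16 + d)*(d + t))/8 = (-16 + d)*(d + t)/8)
k = 1477/2 (k = -2*44 - 2*167 + (⅛)*44² + (⅛)*44*167 = -88 - 334 + (⅛)*1936 + 1837/2 = -88 - 334 + 242 + 1837/2 = 1477/2 ≈ 738.50)
(F + (-3547 + 23753/(-24611)))/(k + D(90)) = (-4097 + (-3547 + 23753/(-24611)))/(1477/2 + 90) = (-4097 + (-3547 + 23753*(-1/24611)))/(1657/2) = (-4097 + (-3547 - 23753/24611))*(2/1657) = (-4097 - 87318970/24611)*(2/1657) = -188150237/24611*2/1657 = -376300474/40780427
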